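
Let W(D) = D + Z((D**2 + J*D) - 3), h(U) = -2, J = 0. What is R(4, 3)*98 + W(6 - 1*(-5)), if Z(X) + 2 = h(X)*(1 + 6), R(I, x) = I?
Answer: 387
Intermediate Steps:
Z(X) = -16 (Z(X) = -2 - 2*(1 + 6) = -2 - 2*7 = -2 - 14 = -16)
W(D) = -16 + D (W(D) = D - 16 = -16 + D)
R(4, 3)*98 + W(6 - 1*(-5)) = 4*98 + (-16 + (6 - 1*(-5))) = 392 + (-16 + (6 + 5)) = 392 + (-16 + 11) = 392 - 5 = 387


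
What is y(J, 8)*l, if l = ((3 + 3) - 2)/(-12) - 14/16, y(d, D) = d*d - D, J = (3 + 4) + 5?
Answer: -493/3 ≈ -164.33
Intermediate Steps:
J = 12 (J = 7 + 5 = 12)
y(d, D) = d² - D
l = -29/24 (l = (6 - 2)*(-1/12) - 14*1/16 = 4*(-1/12) - 7/8 = -⅓ - 7/8 = -29/24 ≈ -1.2083)
y(J, 8)*l = (12² - 1*8)*(-29/24) = (144 - 8)*(-29/24) = 136*(-29/24) = -493/3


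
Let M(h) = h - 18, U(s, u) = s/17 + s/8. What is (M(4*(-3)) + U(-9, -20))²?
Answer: 18533025/18496 ≈ 1002.0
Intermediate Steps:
U(s, u) = 25*s/136 (U(s, u) = s*(1/17) + s*(⅛) = s/17 + s/8 = 25*s/136)
M(h) = -18 + h
(M(4*(-3)) + U(-9, -20))² = ((-18 + 4*(-3)) + (25/136)*(-9))² = ((-18 - 12) - 225/136)² = (-30 - 225/136)² = (-4305/136)² = 18533025/18496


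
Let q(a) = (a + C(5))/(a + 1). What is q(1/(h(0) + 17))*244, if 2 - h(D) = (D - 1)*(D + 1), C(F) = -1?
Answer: -4636/21 ≈ -220.76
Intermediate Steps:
h(D) = 2 - (1 + D)*(-1 + D) (h(D) = 2 - (D - 1)*(D + 1) = 2 - (-1 + D)*(1 + D) = 2 - (1 + D)*(-1 + D))
q(a) = (-1 + a)/(1 + a) (q(a) = (a - 1)/(a + 1) = (-1 + a)/(1 + a))
q(1/(h(0) + 17))*244 = ((-1 + 1/((3 - 1*0²) + 17))/(1 + 1/((3 - 1*0²) + 17)))*244 = ((-1 + 1/((3 - 1*0) + 17))/(1 + 1/((3 - 1*0) + 17)))*244 = ((-1 + 1/((3 + 0) + 17))/(1 + 1/((3 + 0) + 17)))*244 = ((-1 + 1/(3 + 17))/(1 + 1/(3 + 17)))*244 = ((-1 + 1/20)/(1 + 1/20))*244 = (-19/20/(21/20))*244 = ((20/21)*(-19/20))*244 = -19/21*244 = -4636/21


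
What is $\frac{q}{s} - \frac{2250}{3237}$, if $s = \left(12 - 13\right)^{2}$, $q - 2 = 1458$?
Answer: $\frac{1574590}{1079} \approx 1459.3$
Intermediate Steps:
$q = 1460$ ($q = 2 + 1458 = 1460$)
$s = 1$ ($s = \left(-1\right)^{2} = 1$)
$\frac{q}{s} - \frac{2250}{3237} = \frac{1460}{1} - \frac{2250}{3237} = 1460 \cdot 1 - \frac{750}{1079} = 1460 - \frac{750}{1079} = \frac{1574590}{1079}$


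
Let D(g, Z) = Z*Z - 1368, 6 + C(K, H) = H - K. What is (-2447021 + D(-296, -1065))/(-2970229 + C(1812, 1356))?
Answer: 1314164/2970691 ≈ 0.44238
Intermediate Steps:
C(K, H) = -6 + H - K (C(K, H) = -6 + (H - K) = -6 + H - K)
D(g, Z) = -1368 + Z² (D(g, Z) = Z² - 1368 = -1368 + Z²)
(-2447021 + D(-296, -1065))/(-2970229 + C(1812, 1356)) = (-2447021 + (-1368 + (-1065)²))/(-2970229 + (-6 + 1356 - 1*1812)) = (-2447021 + (-1368 + 1134225))/(-2970229 + (-6 + 1356 - 1812)) = (-2447021 + 1132857)/(-2970229 - 462) = -1314164/(-2970691) = -1314164*(-1/2970691) = 1314164/2970691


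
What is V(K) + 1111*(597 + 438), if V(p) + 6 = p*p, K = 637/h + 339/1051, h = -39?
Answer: 11433965871835/9941409 ≈ 1.1501e+6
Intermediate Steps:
K = -50482/3153 (K = 637/(-39) + 339/1051 = 637*(-1/39) + 339*(1/1051) = -49/3 + 339/1051 = -50482/3153 ≈ -16.011)
V(p) = -6 + p**2 (V(p) = -6 + p*p = -6 + p**2)
V(K) + 1111*(597 + 438) = (-6 + (-50482/3153)**2) + 1111*(597 + 438) = (-6 + 2548432324/9941409) + 1111*1035 = 2488783870/9941409 + 1149885 = 11433965871835/9941409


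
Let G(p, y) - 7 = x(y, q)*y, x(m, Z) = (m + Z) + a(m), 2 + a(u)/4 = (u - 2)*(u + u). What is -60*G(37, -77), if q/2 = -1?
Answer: 224425320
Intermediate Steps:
a(u) = -8 + 8*u*(-2 + u) (a(u) = -8 + 4*((u - 2)*(u + u)) = -8 + 4*((-2 + u)*(2*u)) = -8 + 4*(2*u*(-2 + u)) = -8 + 8*u*(-2 + u))
q = -2 (q = 2*(-1) = -2)
x(m, Z) = -8 + Z - 15*m + 8*m² (x(m, Z) = (m + Z) + (-8 - 16*m + 8*m²) = (Z + m) + (-8 - 16*m + 8*m²) = -8 + Z - 15*m + 8*m²)
G(p, y) = 7 + y*(-10 - 15*y + 8*y²) (G(p, y) = 7 + (-8 - 2 - 15*y + 8*y²)*y = 7 + (-10 - 15*y + 8*y²)*y = 7 + y*(-10 - 15*y + 8*y²))
-60*G(37, -77) = -60*(7 - 1*(-77)*(10 - 8*(-77)² + 15*(-77))) = -60*(7 - 1*(-77)*(10 - 8*5929 - 1155)) = -60*(7 - 1*(-77)*(10 - 47432 - 1155)) = -60*(7 - 1*(-77)*(-48577)) = -60*(7 - 3740429) = -60*(-3740422) = 224425320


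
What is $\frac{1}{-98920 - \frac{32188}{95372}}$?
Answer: $- \frac{23843}{2358557607} \approx -1.0109 \cdot 10^{-5}$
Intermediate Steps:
$\frac{1}{-98920 - \frac{32188}{95372}} = \frac{1}{-98920 - \frac{8047}{23843}} = \frac{1}{- \frac{2358557607}{23843}} = - \frac{23843}{2358557607}$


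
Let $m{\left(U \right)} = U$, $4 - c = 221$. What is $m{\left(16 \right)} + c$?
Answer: $-201$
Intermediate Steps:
$c = -217$ ($c = 4 - 221 = -217$)
$m{\left(16 \right)} + c = 16 - 217 = -201$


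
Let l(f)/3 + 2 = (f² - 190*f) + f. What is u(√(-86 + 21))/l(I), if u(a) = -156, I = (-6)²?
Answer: 26/2755 ≈ 0.0094374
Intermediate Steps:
I = 36
l(f) = -6 - 567*f + 3*f² (l(f) = -6 + 3*((f² - 190*f) + f) = -6 + 3*(f² - 189*f) = -6 + (-567*f + 3*f²) = -6 - 567*f + 3*f²)
u(√(-86 + 21))/l(I) = -156/(-6 - 567*36 + 3*36²) = -156/(-6 - 20412 + 3*1296) = -156/(-6 - 20412 + 3888) = -156/(-16530) = -156*(-1/16530) = 26/2755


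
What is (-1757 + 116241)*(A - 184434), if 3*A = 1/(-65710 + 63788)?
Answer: -60873801404690/2883 ≈ -2.1115e+10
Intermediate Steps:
A = -1/5766 (A = 1/(3*(-65710 + 63788)) = (⅓)/(-1922) = (⅓)*(-1/1922) = -1/5766 ≈ -0.00017343)
(-1757 + 116241)*(A - 184434) = (-1757 + 116241)*(-1/5766 - 184434) = 114484*(-1063446445/5766) = -60873801404690/2883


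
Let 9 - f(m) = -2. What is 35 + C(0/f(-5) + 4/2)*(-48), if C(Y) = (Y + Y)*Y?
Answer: -349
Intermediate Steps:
f(m) = 11 (f(m) = 9 - 1*(-2) = 9 + 2 = 11)
C(Y) = 2*Y**2 (C(Y) = (2*Y)*Y = 2*Y**2)
35 + C(0/f(-5) + 4/2)*(-48) = 35 + (2*(0/11 + 4/2)**2)*(-48) = 35 + (2*(0*(1/11) + 4*(1/2))**2)*(-48) = 35 + (2*(0 + 2)**2)*(-48) = 35 + (2*2**2)*(-48) = 35 + (2*4)*(-48) = 35 + 8*(-48) = 35 - 384 = -349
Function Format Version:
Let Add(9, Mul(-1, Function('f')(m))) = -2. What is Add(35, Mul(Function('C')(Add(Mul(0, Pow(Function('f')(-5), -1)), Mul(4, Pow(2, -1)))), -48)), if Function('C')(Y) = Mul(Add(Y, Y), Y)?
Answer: -349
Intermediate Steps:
Function('f')(m) = 11 (Function('f')(m) = Add(9, Mul(-1, -2)) = Add(9, 2) = 11)
Function('C')(Y) = Mul(2, Pow(Y, 2)) (Function('C')(Y) = Mul(Mul(2, Y), Y) = Mul(2, Pow(Y, 2)))
Add(35, Mul(Function('C')(Add(Mul(0, Pow(Function('f')(-5), -1)), Mul(4, Pow(2, -1)))), -48)) = Add(35, Mul(Mul(2, Pow(Add(Mul(0, Pow(11, -1)), Mul(4, Pow(2, -1))), 2)), -48)) = Add(35, Mul(Mul(2, Pow(Add(Mul(0, Rational(1, 11)), Mul(4, Rational(1, 2))), 2)), -48)) = Add(35, Mul(Mul(2, Pow(Add(0, 2), 2)), -48)) = Add(35, Mul(Mul(2, Pow(2, 2)), -48)) = Add(35, Mul(Mul(2, 4), -48)) = Add(35, Mul(8, -48)) = Add(35, -384) = -349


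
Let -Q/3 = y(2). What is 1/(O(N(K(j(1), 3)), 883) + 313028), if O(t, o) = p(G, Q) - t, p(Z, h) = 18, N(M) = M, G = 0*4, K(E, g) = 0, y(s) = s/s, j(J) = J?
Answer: 1/313046 ≈ 3.1944e-6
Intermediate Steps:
y(s) = 1
Q = -3 (Q = -3*1 = -3)
G = 0
O(t, o) = 18 - t
1/(O(N(K(j(1), 3)), 883) + 313028) = 1/((18 - 1*0) + 313028) = 1/((18 + 0) + 313028) = 1/(18 + 313028) = 1/313046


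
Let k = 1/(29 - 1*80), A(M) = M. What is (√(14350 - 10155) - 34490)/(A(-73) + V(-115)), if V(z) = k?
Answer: 879495/1862 - 51*√4195/3724 ≈ 471.45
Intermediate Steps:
k = -1/51 (k = 1/(29 - 80) = 1/(-51) = -1/51 ≈ -0.019608)
V(z) = -1/51
(√(14350 - 10155) - 34490)/(A(-73) + V(-115)) = (√(14350 - 10155) - 34490)/(-73 - 1/51) = (√4195 - 34490)/(-3724/51) = (-34490 + √4195)*(-51/3724) = 879495/1862 - 51*√4195/3724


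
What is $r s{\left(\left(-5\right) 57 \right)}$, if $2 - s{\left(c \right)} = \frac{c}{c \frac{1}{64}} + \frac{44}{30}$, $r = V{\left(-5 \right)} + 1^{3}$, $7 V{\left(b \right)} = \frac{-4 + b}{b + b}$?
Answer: $- \frac{5372}{75} \approx -71.627$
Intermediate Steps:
$V{\left(b \right)} = \frac{-4 + b}{14 b}$ ($V{\left(b \right)} = \frac{\left(-4 + b\right) \frac{1}{b + b}}{7} = \frac{\left(-4 + b\right) \frac{1}{2 b}}{7} = \frac{\frac{1}{2} \frac{1}{b} \left(-4 + b\right)}{7} = \frac{-4 + b}{14 b}$)
$r = \frac{79}{70}$ ($r = \frac{-4 - 5}{14 \left(-5\right)} + 1^{3} = \frac{1}{14} \left(- \frac{1}{5}\right) \left(-9\right) + 1 = \frac{9}{70} + 1 = \frac{79}{70} \approx 1.1286$)
$s{\left(c \right)} = - \frac{952}{15}$ ($s{\left(c \right)} = 2 - \left(\frac{c}{c \frac{1}{64}} + \frac{44}{30}\right) = 2 - \left(\frac{c}{c \frac{1}{64}} + 44 \cdot \frac{1}{30}\right) = 2 - \left(\frac{c}{\frac{1}{64} c} + \frac{22}{15}\right) = 2 - \left(c \frac{64}{c} + \frac{22}{15}\right) = 2 - \left(64 + \frac{22}{15}\right) = 2 - \frac{982}{15} = - \frac{952}{15}$)
$r s{\left(\left(-5\right) 57 \right)} = \frac{79}{70} \left(- \frac{952}{15}\right) = - \frac{5372}{75}$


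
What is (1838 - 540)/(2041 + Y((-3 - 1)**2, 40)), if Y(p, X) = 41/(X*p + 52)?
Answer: 898216/1412413 ≈ 0.63594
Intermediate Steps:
Y(p, X) = 41/(52 + X*p)
(1838 - 540)/(2041 + Y((-3 - 1)**2, 40)) = (1838 - 540)/(2041 + 41/(52 + 40*(-3 - 1)**2)) = 1298/(2041 + 41/(52 + 40*(-4)**2)) = 1298/(2041 + 41/(52 + 40*16)) = 1298/(2041 + 41/(52 + 640)) = 1298/(2041 + 41/692) = 1298/(1412413/692) = 1298*(692/1412413) = 898216/1412413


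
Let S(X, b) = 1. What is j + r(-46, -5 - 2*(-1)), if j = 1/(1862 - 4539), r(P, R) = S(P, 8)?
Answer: 2676/2677 ≈ 0.99963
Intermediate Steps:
r(P, R) = 1
j = -1/2677 (j = 1/(-2677) = -1/2677 ≈ -0.00037355)
j + r(-46, -5 - 2*(-1)) = -1/2677 + 1 = 2676/2677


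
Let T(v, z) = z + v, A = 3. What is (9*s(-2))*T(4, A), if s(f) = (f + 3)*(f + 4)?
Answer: 126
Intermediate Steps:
s(f) = (3 + f)*(4 + f)
T(v, z) = v + z
(9*s(-2))*T(4, A) = (9*(12 + (-2)**2 + 7*(-2)))*(4 + 3) = (9*(12 + 4 - 14))*7 = (9*2)*7 = 18*7 = 126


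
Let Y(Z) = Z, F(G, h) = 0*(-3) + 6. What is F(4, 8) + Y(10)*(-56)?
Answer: -554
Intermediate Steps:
F(G, h) = 6 (F(G, h) = 0 + 6 = 6)
F(4, 8) + Y(10)*(-56) = 6 + 10*(-56) = 6 - 560 = -554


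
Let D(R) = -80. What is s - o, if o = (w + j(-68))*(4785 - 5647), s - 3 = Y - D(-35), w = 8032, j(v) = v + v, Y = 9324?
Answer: 6815759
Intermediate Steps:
j(v) = 2*v
s = 9407 (s = 3 + (9324 - 1*(-80)) = 3 + (9324 + 80) = 3 + 9404 = 9407)
o = -6806352 (o = (8032 + 2*(-68))*(4785 - 5647) = (8032 - 136)*(-862) = 7896*(-862) = -6806352)
s - o = 9407 - 1*(-6806352) = 9407 + 6806352 = 6815759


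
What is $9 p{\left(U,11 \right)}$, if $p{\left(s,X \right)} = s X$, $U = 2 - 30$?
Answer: $-2772$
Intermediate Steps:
$U = -28$ ($U = 2 - 30 = -28$)
$p{\left(s,X \right)} = X s$
$9 p{\left(U,11 \right)} = 9 \cdot 11 \left(-28\right) = 9 \left(-308\right) = -2772$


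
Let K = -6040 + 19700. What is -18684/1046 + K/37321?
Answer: -341508602/19518883 ≈ -17.496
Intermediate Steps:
K = 13660
-18684/1046 + K/37321 = -18684/1046 + 13660/37321 = -18684*1/1046 + 13660*(1/37321) = -9342/523 + 13660/37321 = -341508602/19518883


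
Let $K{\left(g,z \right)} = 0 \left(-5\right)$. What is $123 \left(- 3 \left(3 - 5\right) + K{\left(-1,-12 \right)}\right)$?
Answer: $738$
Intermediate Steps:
$K{\left(g,z \right)} = 0$
$123 \left(- 3 \left(3 - 5\right) + K{\left(-1,-12 \right)}\right) = 123 \left(- 3 \left(3 - 5\right) + 0\right) = 123 \left(\left(-3\right) \left(-2\right) + 0\right) = 123 \left(6 + 0\right) = 123 \cdot 6 = 738$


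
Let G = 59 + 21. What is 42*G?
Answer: 3360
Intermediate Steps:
G = 80
42*G = 42*80 = 3360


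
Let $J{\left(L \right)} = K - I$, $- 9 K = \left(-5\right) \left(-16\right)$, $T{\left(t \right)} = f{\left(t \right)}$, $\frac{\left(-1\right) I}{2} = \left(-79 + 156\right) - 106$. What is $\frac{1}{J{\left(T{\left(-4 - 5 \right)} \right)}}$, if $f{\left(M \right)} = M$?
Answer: $- \frac{9}{602} \approx -0.01495$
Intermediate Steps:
$I = 58$ ($I = - 2 \left(\left(-79 + 156\right) - 106\right) = - 2 \left(77 - 106\right) = \left(-2\right) \left(-29\right) = 58$)
$T{\left(t \right)} = t$
$K = - \frac{80}{9}$ ($K = - \frac{\left(-5\right) \left(-16\right)}{9} = \left(- \frac{1}{9}\right) 80 = - \frac{80}{9} \approx -8.8889$)
$J{\left(L \right)} = - \frac{602}{9}$ ($J{\left(L \right)} = - \frac{80}{9} - 58 = - \frac{602}{9}$)
$\frac{1}{J{\left(T{\left(-4 - 5 \right)} \right)}} = \frac{1}{- \frac{602}{9}} = - \frac{9}{602}$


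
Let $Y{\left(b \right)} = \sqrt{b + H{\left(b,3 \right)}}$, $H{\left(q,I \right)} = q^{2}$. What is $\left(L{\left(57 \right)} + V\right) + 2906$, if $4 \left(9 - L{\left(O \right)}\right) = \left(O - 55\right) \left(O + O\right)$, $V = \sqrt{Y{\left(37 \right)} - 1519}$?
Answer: $2858 + \sqrt{-1519 + \sqrt{1406}} \approx 2858.0 + 38.49 i$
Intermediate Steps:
$Y{\left(b \right)} = \sqrt{b + b^{2}}$
$V = \sqrt{-1519 + \sqrt{1406}}$ ($V = \sqrt{\sqrt{37 \left(1 + 37\right)} - 1519} = \sqrt{\sqrt{37 \cdot 38} - 1519} = \sqrt{\sqrt{1406} - 1519} = \sqrt{-1519 + \sqrt{1406}} \approx 38.49 i$)
$L{\left(O \right)} = 9 - \frac{O \left(-55 + O\right)}{2}$ ($L{\left(O \right)} = 9 - \frac{\left(O - 55\right) \left(O + O\right)}{4} = 9 - \frac{\left(-55 + O\right) 2 O}{4} = 9 - \frac{2 O \left(-55 + O\right)}{4} = 9 - \frac{O \left(-55 + O\right)}{2}$)
$\left(L{\left(57 \right)} + V\right) + 2906 = \left(\left(9 - \frac{57^{2}}{2} + \frac{55}{2} \cdot 57\right) + \sqrt{-1519 + \sqrt{1406}}\right) + 2906 = \left(\left(9 - \frac{3249}{2} + \frac{3135}{2}\right) + \sqrt{-1519 + \sqrt{1406}}\right) + 2906 = \left(-48 + \sqrt{-1519 + \sqrt{1406}}\right) + 2906 = 2858 + \sqrt{-1519 + \sqrt{1406}}$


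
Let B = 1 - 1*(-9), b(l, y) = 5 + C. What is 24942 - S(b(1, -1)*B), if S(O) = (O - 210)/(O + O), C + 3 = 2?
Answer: 199553/8 ≈ 24944.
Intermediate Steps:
C = -1 (C = -3 + 2 = -1)
b(l, y) = 4 (b(l, y) = 5 - 1 = 4)
B = 10 (B = 1 + 9 = 10)
S(O) = (-210 + O)/(2*O) (S(O) = (-210 + O)/((2*O)) = (-210 + O)*(1/(2*O)) = (-210 + O)/(2*O))
24942 - S(b(1, -1)*B) = 24942 - (-210 + 4*10)/(2*(4*10)) = 24942 - (-210 + 40)/(2*40) = 24942 - (-170)/(2*40) = 24942 - 1*(-17/8) = 24942 + 17/8 = 199553/8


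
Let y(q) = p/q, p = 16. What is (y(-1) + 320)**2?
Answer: 92416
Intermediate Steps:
y(q) = 16/q
(y(-1) + 320)**2 = (16/(-1) + 320)**2 = (16*(-1) + 320)**2 = (-16 + 320)**2 = 304**2 = 92416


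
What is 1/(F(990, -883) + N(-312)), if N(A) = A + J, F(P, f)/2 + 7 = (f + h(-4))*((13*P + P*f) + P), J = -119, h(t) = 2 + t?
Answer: 1/1522748255 ≈ 6.5671e-10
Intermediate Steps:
F(P, f) = -14 + 2*(-2 + f)*(14*P + P*f) (F(P, f) = -14 + 2*((f + (2 - 4))*((13*P + P*f) + P)) = -14 + 2*((f - 2)*(14*P + P*f)) = -14 + 2*((-2 + f)*(14*P + P*f)) = -14 + 2*(-2 + f)*(14*P + P*f))
N(A) = -119 + A (N(A) = A - 119 = -119 + A)
1/(F(990, -883) + N(-312)) = 1/((-14 - 56*990 + 2*990*(-883)² + 24*990*(-883)) + (-119 - 312)) = 1/((-14 - 55440 + 2*990*779689 - 20980080) - 431) = 1/((-14 - 55440 + 1543784220 - 20980080) - 431) = 1/(1522748686 - 431) = 1/1522748255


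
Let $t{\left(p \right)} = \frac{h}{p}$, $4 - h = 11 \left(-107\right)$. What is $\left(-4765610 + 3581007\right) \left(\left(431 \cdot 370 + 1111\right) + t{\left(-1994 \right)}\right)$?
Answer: $- \frac{379306721263799}{1994} \approx -1.9022 \cdot 10^{11}$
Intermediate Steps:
$h = 1181$ ($h = 4 - 11 \left(-107\right) = 4 - -1177 = 4 + 1177 = 1181$)
$t{\left(p \right)} = \frac{1181}{p}$
$\left(-4765610 + 3581007\right) \left(\left(431 \cdot 370 + 1111\right) + t{\left(-1994 \right)}\right) = \left(-4765610 + 3581007\right) \left(\left(431 \cdot 370 + 1111\right) + \frac{1181}{-1994}\right) = - 1184603 \left(\left(159470 + 1111\right) + 1181 \left(- \frac{1}{1994}\right)\right) = - 1184603 \left(160581 - \frac{1181}{1994}\right) = \left(-1184603\right) \frac{320197333}{1994} = - \frac{379306721263799}{1994}$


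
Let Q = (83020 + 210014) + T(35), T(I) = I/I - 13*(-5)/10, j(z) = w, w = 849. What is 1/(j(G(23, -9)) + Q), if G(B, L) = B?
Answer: 2/587781 ≈ 3.4026e-6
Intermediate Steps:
j(z) = 849
T(I) = 15/2 (T(I) = 1 + 65*(1/10) = 1 + 13/2 = 15/2)
Q = 586083/2 (Q = (83020 + 210014) + 15/2 = 293034 + 15/2 = 586083/2 ≈ 2.9304e+5)
1/(j(G(23, -9)) + Q) = 1/(849 + 586083/2) = 1/(587781/2) = 2/587781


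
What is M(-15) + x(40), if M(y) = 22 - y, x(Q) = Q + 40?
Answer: 117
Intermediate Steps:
x(Q) = 40 + Q
M(-15) + x(40) = (22 - 1*(-15)) + (40 + 40) = (22 + 15) + 80 = 37 + 80 = 117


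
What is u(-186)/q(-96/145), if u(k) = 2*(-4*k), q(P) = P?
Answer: -4495/2 ≈ -2247.5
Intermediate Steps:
u(k) = -8*k
u(-186)/q(-96/145) = (-8*(-186))/((-96/145)) = 1488/((-96*1/145)) = 1488/(-96/145) = 1488*(-145/96) = -4495/2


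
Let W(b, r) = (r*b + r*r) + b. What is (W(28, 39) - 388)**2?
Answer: 5076009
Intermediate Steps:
W(b, r) = b + r**2 + b*r (W(b, r) = (b*r + r**2) + b = (r**2 + b*r) + b = b + r**2 + b*r)
(W(28, 39) - 388)**2 = ((28 + 39**2 + 28*39) - 388)**2 = ((28 + 1521 + 1092) - 388)**2 = (2641 - 388)**2 = 2253**2 = 5076009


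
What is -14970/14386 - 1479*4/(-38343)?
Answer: -81481189/91933733 ≈ -0.88630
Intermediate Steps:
-14970/14386 - 1479*4/(-38343) = -14970*1/14386 - 5916*(-1/38343) = -7485/7193 + 1972/12781 = -81481189/91933733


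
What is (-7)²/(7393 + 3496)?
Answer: 49/10889 ≈ 0.0045000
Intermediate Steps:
(-7)²/(7393 + 3496) = 49/10889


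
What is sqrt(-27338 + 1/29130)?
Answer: I*sqrt(23197848503070)/29130 ≈ 165.34*I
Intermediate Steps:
sqrt(-27338 + 1/29130) = sqrt(-796355939/29130) = I*sqrt(23197848503070)/29130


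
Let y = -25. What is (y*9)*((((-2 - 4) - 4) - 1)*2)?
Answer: 4950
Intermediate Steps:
(y*9)*((((-2 - 4) - 4) - 1)*2) = (-25*9)*((((-2 - 4) - 4) - 1)*2) = -225*((-6 - 4) - 1)*2 = -225*(-10 - 1)*2 = -(-2475)*2 = -225*(-22) = 4950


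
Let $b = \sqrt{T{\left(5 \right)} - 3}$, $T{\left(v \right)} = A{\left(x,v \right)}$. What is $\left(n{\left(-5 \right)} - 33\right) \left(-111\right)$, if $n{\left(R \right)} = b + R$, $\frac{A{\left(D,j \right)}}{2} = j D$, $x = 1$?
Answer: $4218 - 111 \sqrt{7} \approx 3924.3$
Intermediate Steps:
$A{\left(D,j \right)} = 2 D j$ ($A{\left(D,j \right)} = 2 j D = 2 D j$)
$T{\left(v \right)} = 2 v$ ($T{\left(v \right)} = 2 \cdot 1 v = 2 v$)
$b = \sqrt{7}$ ($b = \sqrt{2 \cdot 5 - 3} = \sqrt{10 - 3} = \sqrt{7} \approx 2.6458$)
$n{\left(R \right)} = R + \sqrt{7}$ ($n{\left(R \right)} = \sqrt{7} + R = R + \sqrt{7}$)
$\left(n{\left(-5 \right)} - 33\right) \left(-111\right) = \left(\left(-5 + \sqrt{7}\right) - 33\right) \left(-111\right) = \left(-38 + \sqrt{7}\right) \left(-111\right) = 4218 - 111 \sqrt{7}$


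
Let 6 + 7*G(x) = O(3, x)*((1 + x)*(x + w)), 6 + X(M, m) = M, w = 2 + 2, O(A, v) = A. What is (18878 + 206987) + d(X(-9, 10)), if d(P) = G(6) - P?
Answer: 1581364/7 ≈ 2.2591e+5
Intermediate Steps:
w = 4
X(M, m) = -6 + M
G(x) = -6/7 + 3*(1 + x)*(4 + x)/7 (G(x) = -6/7 + (3*((1 + x)*(x + 4)))/7 = -6/7 + (3*((1 + x)*(4 + x)))/7 = -6/7 + (3*(1 + x)*(4 + x))/7 = -6/7 + 3*(1 + x)*(4 + x)/7)
d(P) = 204/7 - P (d(P) = (6/7 + (3/7)*6² + (15/7)*6) - P = (6/7 + (3/7)*36 + 90/7) - P = (6/7 + 108/7 + 90/7) - P = 204/7 - P)
(18878 + 206987) + d(X(-9, 10)) = (18878 + 206987) + (204/7 - (-6 - 9)) = 225865 + (204/7 - 1*(-15)) = 225865 + (204/7 + 15) = 225865 + 309/7 = 1581364/7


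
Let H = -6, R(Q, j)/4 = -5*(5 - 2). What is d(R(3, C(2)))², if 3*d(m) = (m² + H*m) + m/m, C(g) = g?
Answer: 15689521/9 ≈ 1.7433e+6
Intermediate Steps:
R(Q, j) = -60 (R(Q, j) = 4*(-5*(5 - 2)) = 4*(-5*3) = 4*(-15) = -60)
d(m) = ⅓ - 2*m + m²/3 (d(m) = ((m² - 6*m) + m/m)/3 = ((m² - 6*m) + 1)/3 = (1 + m² - 6*m)/3 = ⅓ - 2*m + m²/3)
d(R(3, C(2)))² = (⅓ - 2*(-60) + (⅓)*(-60)²)² = (⅓ + 120 + (⅓)*3600)² = (⅓ + 120 + 1200)² = (3961/3)² = 15689521/9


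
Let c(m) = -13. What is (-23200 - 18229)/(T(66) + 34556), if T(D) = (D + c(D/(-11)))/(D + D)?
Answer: -5468628/4561445 ≈ -1.1989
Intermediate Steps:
T(D) = (-13 + D)/(2*D) (T(D) = (D - 13)/(D + D) = (-13 + D)/((2*D)) = (-13 + D)*(1/(2*D)) = (-13 + D)/(2*D))
(-23200 - 18229)/(T(66) + 34556) = (-23200 - 18229)/((½)*(-13 + 66)/66 + 34556) = -41429/((½)*(1/66)*53 + 34556) = -41429/(53/132 + 34556) = -41429/4561445/132 = -41429*132/4561445 = -5468628/4561445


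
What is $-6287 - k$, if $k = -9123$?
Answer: $2836$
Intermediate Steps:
$-6287 - k = -6287 - -9123 = -6287 + 9123 = 2836$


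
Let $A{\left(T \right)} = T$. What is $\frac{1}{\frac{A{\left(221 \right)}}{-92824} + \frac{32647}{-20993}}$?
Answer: $- \frac{1948654232}{3035064581} \approx -0.64205$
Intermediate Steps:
$\frac{1}{\frac{A{\left(221 \right)}}{-92824} + \frac{32647}{-20993}} = \frac{1}{\frac{221}{-92824} + \frac{32647}{-20993}} = \frac{1}{221 \left(- \frac{1}{92824}\right) + 32647 \left(- \frac{1}{20993}\right)} = \frac{1}{- \frac{221}{92824} - \frac{32647}{20993}} = \frac{1}{- \frac{3035064581}{1948654232}} = - \frac{1948654232}{3035064581}$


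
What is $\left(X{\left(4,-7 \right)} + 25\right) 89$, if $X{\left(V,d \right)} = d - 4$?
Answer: $1246$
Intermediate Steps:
$X{\left(V,d \right)} = -4 + d$
$\left(X{\left(4,-7 \right)} + 25\right) 89 = \left(\left(-4 - 7\right) + 25\right) 89 = \left(-11 + 25\right) 89 = 14 \cdot 89 = 1246$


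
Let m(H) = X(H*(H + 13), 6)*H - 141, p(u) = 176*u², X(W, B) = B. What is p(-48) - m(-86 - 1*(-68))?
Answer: 405753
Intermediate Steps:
m(H) = -141 + 6*H (m(H) = 6*H - 141 = -141 + 6*H)
p(-48) - m(-86 - 1*(-68)) = 176*(-48)² - (-141 + 6*(-86 - 1*(-68))) = 176*2304 - (-141 + 6*(-86 + 68)) = 405504 - (-141 + 6*(-18)) = 405504 - (-141 - 108) = 405504 - 1*(-249) = 405504 + 249 = 405753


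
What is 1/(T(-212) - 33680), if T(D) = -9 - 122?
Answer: -1/33811 ≈ -2.9576e-5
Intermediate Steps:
T(D) = -131
1/(T(-212) - 33680) = 1/(-131 - 33680) = 1/(-33811) = -1/33811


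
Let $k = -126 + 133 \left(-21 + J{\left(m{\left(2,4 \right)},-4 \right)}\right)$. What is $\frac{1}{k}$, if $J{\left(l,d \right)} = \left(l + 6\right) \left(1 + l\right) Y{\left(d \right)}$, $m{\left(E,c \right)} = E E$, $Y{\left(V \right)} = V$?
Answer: $- \frac{1}{29519} \approx -3.3877 \cdot 10^{-5}$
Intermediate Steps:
$m{\left(E,c \right)} = E^{2}$
$J{\left(l,d \right)} = d \left(1 + l\right) \left(6 + l\right)$ ($J{\left(l,d \right)} = \left(l + 6\right) \left(1 + l\right) d = \left(6 + l\right) \left(1 + l\right) d = \left(1 + l\right) \left(6 + l\right) d = d \left(1 + l\right) \left(6 + l\right)$)
$k = -29519$ ($k = -126 + 133 \left(-21 - 4 \left(6 + \left(2^{2}\right)^{2} + 7 \cdot 2^{2}\right)\right) = -126 + 133 \left(-21 - 4 \left(6 + 4^{2} + 7 \cdot 4\right)\right) = -126 + 133 \left(-21 - 4 \left(6 + 16 + 28\right)\right) = -126 + 133 \left(-21 - 200\right) = -126 + 133 \left(-221\right) = -126 - 29393 = -29519$)
$\frac{1}{k} = \frac{1}{-29519} = - \frac{1}{29519}$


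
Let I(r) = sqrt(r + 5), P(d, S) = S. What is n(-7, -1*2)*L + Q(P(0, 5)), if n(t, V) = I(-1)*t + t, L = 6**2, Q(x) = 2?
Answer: -754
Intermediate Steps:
I(r) = sqrt(5 + r)
L = 36
n(t, V) = 3*t (n(t, V) = sqrt(5 - 1)*t + t = sqrt(4)*t + t = 2*t + t = 3*t)
n(-7, -1*2)*L + Q(P(0, 5)) = (3*(-7))*36 + 2 = -21*36 + 2 = -756 + 2 = -754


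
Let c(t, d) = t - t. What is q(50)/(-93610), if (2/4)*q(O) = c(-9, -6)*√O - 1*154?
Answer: 14/4255 ≈ 0.0032902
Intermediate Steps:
c(t, d) = 0
q(O) = -308 (q(O) = 2*(0*√O - 1*154) = 2*(0 - 154) = 2*(-154) = -308)
q(50)/(-93610) = -308/(-93610) = -308*(-1/93610) = 14/4255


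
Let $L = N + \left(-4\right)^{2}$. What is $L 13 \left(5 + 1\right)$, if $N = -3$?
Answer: $1014$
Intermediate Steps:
$L = 13$ ($L = -3 + \left(-4\right)^{2} = -3 + 16 = 13$)
$L 13 \left(5 + 1\right) = 13 \cdot 13 \left(5 + 1\right) = 169 \cdot 6 = 1014$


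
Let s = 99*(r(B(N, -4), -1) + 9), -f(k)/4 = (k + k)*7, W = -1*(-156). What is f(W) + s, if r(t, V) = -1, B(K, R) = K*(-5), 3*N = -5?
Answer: -7944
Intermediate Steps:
N = -5/3 (N = (1/3)*(-5) = -5/3 ≈ -1.6667)
B(K, R) = -5*K
W = 156
f(k) = -56*k (f(k) = -4*(k + k)*7 = -4*2*k*7 = -56*k)
s = 792 (s = 99*(-1 + 9) = 99*8 = 792)
f(W) + s = -56*156 + 792 = -8736 + 792 = -7944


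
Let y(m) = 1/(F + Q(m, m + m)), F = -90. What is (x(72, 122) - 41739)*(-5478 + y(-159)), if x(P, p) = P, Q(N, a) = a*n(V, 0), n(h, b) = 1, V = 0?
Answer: 1826015425/8 ≈ 2.2825e+8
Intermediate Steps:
Q(N, a) = a (Q(N, a) = a*1 = a)
y(m) = 1/(-90 + 2*m) (y(m) = 1/(-90 + (m + m)) = 1/(-90 + 2*m))
(x(72, 122) - 41739)*(-5478 + y(-159)) = (72 - 41739)*(-5478 + 1/(2*(-45 - 159))) = -41667*(-5478 + (1/2)/(-204)) = -41667*(-5478 + (1/2)*(-1/204)) = -41667*(-5478 - 1/408) = -41667*(-2235025/408) = 1826015425/8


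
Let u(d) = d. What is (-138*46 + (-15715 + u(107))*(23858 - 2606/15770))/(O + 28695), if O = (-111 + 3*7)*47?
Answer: -2936211827396/192906525 ≈ -15221.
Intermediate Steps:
O = -4230 (O = (-111 + 21)*47 = -90*47 = -4230)
(-138*46 + (-15715 + u(107))*(23858 - 2606/15770))/(O + 28695) = (-138*46 + (-15715 + 107)*(23858 - 2606/15770))/(-4230 + 28695) = (-6348 - 15608*(23858 - 2606*1/15770))/24465 = (-6348 - 15608*(23858 - 1303/7885))*(1/24465) = (-6348 - 15608*188119027/7885)*(1/24465) = (-6348 - 2936161773416/7885)*(1/24465) = -2936211827396/7885*1/24465 = -2936211827396/192906525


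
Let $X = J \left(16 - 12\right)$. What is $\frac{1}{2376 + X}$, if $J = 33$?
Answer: $\frac{1}{2508} \approx 0.00039872$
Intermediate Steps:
$X = 132$ ($X = 33 \left(16 - 12\right) = 33 \cdot 4 = 132$)
$\frac{1}{2376 + X} = \frac{1}{2376 + 132} = \frac{1}{2508}$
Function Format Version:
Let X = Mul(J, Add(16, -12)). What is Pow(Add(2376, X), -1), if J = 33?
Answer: Rational(1, 2508) ≈ 0.00039872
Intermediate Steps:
X = 132 (X = Mul(33, Add(16, -12)) = Mul(33, 4) = 132)
Pow(Add(2376, X), -1) = Pow(Add(2376, 132), -1) = Pow(2508, -1) = Rational(1, 2508)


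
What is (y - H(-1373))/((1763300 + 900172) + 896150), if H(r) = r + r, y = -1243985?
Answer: -33547/96206 ≈ -0.34870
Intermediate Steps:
H(r) = 2*r
(y - H(-1373))/((1763300 + 900172) + 896150) = (-1243985 - 2*(-1373))/((1763300 + 900172) + 896150) = (-1243985 - 1*(-2746))/(2663472 + 896150) = (-1243985 + 2746)/3559622 = -1241239*1/3559622 = -33547/96206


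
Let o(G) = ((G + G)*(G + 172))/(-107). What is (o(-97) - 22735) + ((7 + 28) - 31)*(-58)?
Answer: -2442919/107 ≈ -22831.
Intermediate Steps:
o(G) = -2*G*(172 + G)/107 (o(G) = ((2*G)*(172 + G))*(-1/107) = (2*G*(172 + G))*(-1/107) = -2*G*(172 + G)/107)
(o(-97) - 22735) + ((7 + 28) - 31)*(-58) = (-2/107*(-97)*(172 - 97) - 22735) + ((7 + 28) - 31)*(-58) = (-2/107*(-97)*75 - 22735) + (35 - 31)*(-58) = (14550/107 - 22735) + 4*(-58) = -2418095/107 - 232 = -2442919/107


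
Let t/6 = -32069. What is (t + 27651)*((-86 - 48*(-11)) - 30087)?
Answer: 4884399135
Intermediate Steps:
t = -192414 (t = 6*(-32069) = -192414)
(t + 27651)*((-86 - 48*(-11)) - 30087) = (-192414 + 27651)*((-86 - 48*(-11)) - 30087) = -164763*((-86 + 528) - 30087) = -164763*(442 - 30087) = -164763*(-29645) = 4884399135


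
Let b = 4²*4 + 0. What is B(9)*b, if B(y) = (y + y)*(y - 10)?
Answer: -1152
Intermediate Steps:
B(y) = 2*y*(-10 + y) (B(y) = (2*y)*(-10 + y) = 2*y*(-10 + y))
b = 64 (b = 16*4 + 0 = 64 + 0 = 64)
B(9)*b = (2*9*(-10 + 9))*64 = (2*9*(-1))*64 = -18*64 = -1152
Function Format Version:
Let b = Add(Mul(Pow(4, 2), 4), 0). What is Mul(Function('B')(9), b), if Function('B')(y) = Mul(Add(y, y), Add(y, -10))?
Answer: -1152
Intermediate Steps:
Function('B')(y) = Mul(2, y, Add(-10, y)) (Function('B')(y) = Mul(Mul(2, y), Add(-10, y)) = Mul(2, y, Add(-10, y)))
b = 64 (b = Add(Mul(16, 4), 0) = Add(64, 0) = 64)
Mul(Function('B')(9), b) = Mul(Mul(2, 9, Add(-10, 9)), 64) = Mul(Mul(2, 9, -1), 64) = Mul(-18, 64) = -1152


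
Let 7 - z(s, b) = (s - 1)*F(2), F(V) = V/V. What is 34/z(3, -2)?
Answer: 34/5 ≈ 6.8000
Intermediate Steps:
F(V) = 1
z(s, b) = 8 - s (z(s, b) = 7 - (s - 1) = 7 - (-1 + s) = 7 + (1 - s) = 8 - s)
34/z(3, -2) = 34/(8 - 1*3) = 34/(8 - 3) = 34/5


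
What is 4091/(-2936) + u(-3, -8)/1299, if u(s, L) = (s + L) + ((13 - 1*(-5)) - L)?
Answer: -1756723/1271288 ≈ -1.3818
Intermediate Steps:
u(s, L) = 18 + s (u(s, L) = (L + s) + ((13 + 5) - L) = (L + s) + (18 - L) = 18 + s)
4091/(-2936) + u(-3, -8)/1299 = 4091/(-2936) + (18 - 3)/1299 = 4091*(-1/2936) + 15*(1/1299) = -4091/2936 + 5/433 = -1756723/1271288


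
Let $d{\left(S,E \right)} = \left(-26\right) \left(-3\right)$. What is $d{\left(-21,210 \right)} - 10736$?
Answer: $-10658$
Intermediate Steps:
$d{\left(S,E \right)} = 78$
$d{\left(-21,210 \right)} - 10736 = 78 - 10736 = -10658$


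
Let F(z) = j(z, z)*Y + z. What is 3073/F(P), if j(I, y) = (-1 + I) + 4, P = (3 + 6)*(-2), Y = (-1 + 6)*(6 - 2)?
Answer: -3073/318 ≈ -9.6635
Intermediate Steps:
Y = 20 (Y = 5*4 = 20)
P = -18 (P = 9*(-2) = -18)
j(I, y) = 3 + I
F(z) = 60 + 21*z (F(z) = (3 + z)*20 + z = (60 + 20*z) + z = 60 + 21*z)
3073/F(P) = 3073/(60 + 21*(-18)) = 3073/(60 - 378) = 3073/(-318) = 3073*(-1/318) = -3073/318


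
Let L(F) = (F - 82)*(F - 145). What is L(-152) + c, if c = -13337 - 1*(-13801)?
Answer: 69962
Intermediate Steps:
c = 464 (c = -13337 + 13801 = 464)
L(F) = (-145 + F)*(-82 + F) (L(F) = (-82 + F)*(-145 + F) = (-145 + F)*(-82 + F))
L(-152) + c = (11890 + (-152)² - 227*(-152)) + 464 = (11890 + 23104 + 34504) + 464 = 69498 + 464 = 69962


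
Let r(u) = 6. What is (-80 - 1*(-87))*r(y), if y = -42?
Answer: 42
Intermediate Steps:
(-80 - 1*(-87))*r(y) = (-80 - 1*(-87))*6 = (-80 + 87)*6 = 7*6 = 42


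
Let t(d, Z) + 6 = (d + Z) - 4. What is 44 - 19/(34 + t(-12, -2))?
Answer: 421/10 ≈ 42.100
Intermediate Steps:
t(d, Z) = -10 + Z + d (t(d, Z) = -6 + ((d + Z) - 4) = -6 + ((Z + d) - 4) = -6 + (-4 + Z + d) = -10 + Z + d)
44 - 19/(34 + t(-12, -2)) = 44 - 19/(34 + (-10 - 2 - 12)) = 44 - 19/(34 - 24) = 44 - 19/10 = 421/10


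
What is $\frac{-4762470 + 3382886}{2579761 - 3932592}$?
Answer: $\frac{1379584}{1352831} \approx 1.0198$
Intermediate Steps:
$\frac{-4762470 + 3382886}{2579761 - 3932592} = - \frac{1379584}{-1352831} = \left(-1379584\right) \left(- \frac{1}{1352831}\right) = \frac{1379584}{1352831}$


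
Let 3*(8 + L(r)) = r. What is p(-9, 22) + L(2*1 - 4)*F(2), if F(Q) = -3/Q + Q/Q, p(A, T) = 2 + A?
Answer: -8/3 ≈ -2.6667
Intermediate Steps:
L(r) = -8 + r/3
F(Q) = 1 - 3/Q (F(Q) = -3/Q + 1 = 1 - 3/Q)
p(-9, 22) + L(2*1 - 4)*F(2) = (2 - 9) + (-8 + (2*1 - 4)/3)*((-3 + 2)/2) = -7 + (-8 + (2 - 4)/3)*((1/2)*(-1)) = -7 + (-8 + (1/3)*(-2))*(-1/2) = -7 + (-8 - 2/3)*(-1/2) = -7 - 26/3*(-1/2) = -7 + 13/3 = -8/3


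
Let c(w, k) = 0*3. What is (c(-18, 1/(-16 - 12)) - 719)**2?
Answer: 516961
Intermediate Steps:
c(w, k) = 0
(c(-18, 1/(-16 - 12)) - 719)**2 = (0 - 719)**2 = (-719)**2 = 516961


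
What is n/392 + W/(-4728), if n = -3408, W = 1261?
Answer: -2075917/231672 ≈ -8.9606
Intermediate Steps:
n/392 + W/(-4728) = -3408/392 + 1261/(-4728) = -3408*1/392 + 1261*(-1/4728) = -426/49 - 1261/4728 = -2075917/231672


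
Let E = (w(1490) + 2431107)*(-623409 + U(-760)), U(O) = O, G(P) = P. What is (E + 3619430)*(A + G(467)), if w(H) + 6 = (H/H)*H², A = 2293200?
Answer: -6658817738285905513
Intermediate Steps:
w(H) = -6 + H² (w(H) = -6 + (H/H)*H² = -6 + 1*H² = -6 + H²)
E = -2903135476969 (E = ((-6 + 1490²) + 2431107)*(-623409 - 760) = ((-6 + 2220100) + 2431107)*(-624169) = (2220094 + 2431107)*(-624169) = 4651201*(-624169) = -2903135476969)
(E + 3619430)*(A + G(467)) = (-2903135476969 + 3619430)*(2293200 + 467) = -2903131857539*2293667 = -6658817738285905513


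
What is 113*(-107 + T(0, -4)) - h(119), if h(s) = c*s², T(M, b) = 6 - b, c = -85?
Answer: 1192724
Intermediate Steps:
h(s) = -85*s²
113*(-107 + T(0, -4)) - h(119) = 113*(-107 + (6 - 1*(-4))) - (-85)*119² = 113*(-107 + (6 + 4)) - (-85)*14161 = 113*(-107 + 10) - 1*(-1203685) = 113*(-97) + 1203685 = -10961 + 1203685 = 1192724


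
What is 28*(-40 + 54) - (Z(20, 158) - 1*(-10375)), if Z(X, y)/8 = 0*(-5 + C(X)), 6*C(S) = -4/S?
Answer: -9983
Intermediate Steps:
C(S) = -2/(3*S) (C(S) = (-4/S)/6 = -2/(3*S))
Z(X, y) = 0 (Z(X, y) = 8*(0*(-5 - 2/(3*X))) = 8*0 = 0)
28*(-40 + 54) - (Z(20, 158) - 1*(-10375)) = 28*(-40 + 54) - (0 - 1*(-10375)) = 28*14 - (0 + 10375) = 392 - 1*10375 = 392 - 10375 = -9983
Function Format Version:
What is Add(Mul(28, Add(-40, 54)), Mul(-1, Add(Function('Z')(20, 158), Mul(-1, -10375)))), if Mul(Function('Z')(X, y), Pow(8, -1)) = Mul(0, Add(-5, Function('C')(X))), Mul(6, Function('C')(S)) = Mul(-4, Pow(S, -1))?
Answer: -9983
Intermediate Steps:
Function('C')(S) = Mul(Rational(-2, 3), Pow(S, -1)) (Function('C')(S) = Mul(Rational(1, 6), Mul(-4, Pow(S, -1))) = Mul(Rational(-2, 3), Pow(S, -1)))
Function('Z')(X, y) = 0 (Function('Z')(X, y) = Mul(8, Mul(0, Add(-5, Mul(Rational(-2, 3), Pow(X, -1))))) = Mul(8, 0) = 0)
Add(Mul(28, Add(-40, 54)), Mul(-1, Add(Function('Z')(20, 158), Mul(-1, -10375)))) = Add(Mul(28, Add(-40, 54)), Mul(-1, Add(0, Mul(-1, -10375)))) = Add(Mul(28, 14), Mul(-1, Add(0, 10375))) = Add(392, Mul(-1, 10375)) = Add(392, -10375) = -9983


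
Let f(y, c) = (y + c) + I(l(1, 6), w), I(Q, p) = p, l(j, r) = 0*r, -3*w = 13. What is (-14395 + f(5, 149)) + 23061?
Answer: 26447/3 ≈ 8815.7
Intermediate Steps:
w = -13/3 (w = -1/3*13 = -13/3 ≈ -4.3333)
l(j, r) = 0
f(y, c) = -13/3 + c + y (f(y, c) = (y + c) - 13/3 = (c + y) - 13/3 = -13/3 + c + y)
(-14395 + f(5, 149)) + 23061 = (-14395 + (-13/3 + 149 + 5)) + 23061 = (-14395 + 449/3) + 23061 = -42736/3 + 23061 = 26447/3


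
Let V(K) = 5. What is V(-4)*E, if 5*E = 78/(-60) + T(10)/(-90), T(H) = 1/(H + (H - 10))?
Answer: -1171/900 ≈ -1.3011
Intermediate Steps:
T(H) = 1/(-10 + 2*H) (T(H) = 1/(H + (-10 + H)) = 1/(-10 + 2*H))
E = -1171/4500 (E = (78/(-60) + (1/(2*(-5 + 10)))/(-90))/5 = (78*(-1/60) + ((½)/5)*(-1/90))/5 = (-13/10 + ((½)*(⅕))*(-1/90))/5 = (-13/10 + (⅒)*(-1/90))/5 = (-13/10 - 1/900)/5 = (⅕)*(-1171/900) = -1171/4500 ≈ -0.26022)
V(-4)*E = 5*(-1171/4500) = -1171/900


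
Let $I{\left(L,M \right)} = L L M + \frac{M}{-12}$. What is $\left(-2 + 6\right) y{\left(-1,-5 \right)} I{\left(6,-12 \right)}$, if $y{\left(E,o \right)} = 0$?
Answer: $0$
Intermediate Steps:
$I{\left(L,M \right)} = - \frac{M}{12} + M L^{2}$ ($I{\left(L,M \right)} = L^{2} M + M \left(- \frac{1}{12}\right) = M L^{2} - \frac{M}{12} = - \frac{M}{12} + M L^{2}$)
$\left(-2 + 6\right) y{\left(-1,-5 \right)} I{\left(6,-12 \right)} = \left(-2 + 6\right) 0 \left(- 12 \left(- \frac{1}{12} + 6^{2}\right)\right) = 4 \cdot 0 \left(- 12 \left(- \frac{1}{12} + 36\right)\right) = 0 \left(\left(-12\right) \frac{431}{12}\right) = 0 \left(-431\right) = 0$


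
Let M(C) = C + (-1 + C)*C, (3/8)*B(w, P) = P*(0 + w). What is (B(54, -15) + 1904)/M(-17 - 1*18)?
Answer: -256/1225 ≈ -0.20898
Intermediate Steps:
B(w, P) = 8*P*w/3 (B(w, P) = 8*(P*(0 + w))/3 = 8*(P*w)/3 = 8*P*w/3)
M(C) = C + C*(-1 + C)
(B(54, -15) + 1904)/M(-17 - 1*18) = ((8/3)*(-15)*54 + 1904)/((-17 - 1*18)²) = (-2160 + 1904)/((-17 - 18)²) = -256/((-35)²) = -256/1225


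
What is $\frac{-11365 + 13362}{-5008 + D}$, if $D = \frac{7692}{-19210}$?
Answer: $- \frac{19181185}{48105686} \approx -0.39873$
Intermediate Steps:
$D = - \frac{3846}{9605}$ ($D = 7692 \left(- \frac{1}{19210}\right) = - \frac{3846}{9605} \approx -0.40042$)
$\frac{-11365 + 13362}{-5008 + D} = \frac{-11365 + 13362}{-5008 - \frac{3846}{9605}} = \frac{1997}{- \frac{48105686}{9605}} = 1997 \left(- \frac{9605}{48105686}\right) = - \frac{19181185}{48105686}$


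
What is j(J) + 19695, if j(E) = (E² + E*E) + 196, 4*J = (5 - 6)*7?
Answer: 159177/8 ≈ 19897.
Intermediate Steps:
J = -7/4 (J = ((5 - 6)*7)/4 = (-1*7)/4 = (¼)*(-7) = -7/4 ≈ -1.7500)
j(E) = 196 + 2*E² (j(E) = (E² + E²) + 196 = 2*E² + 196 = 196 + 2*E²)
j(J) + 19695 = (196 + 2*(-7/4)²) + 19695 = (196 + 2*(49/16)) + 19695 = (196 + 49/8) + 19695 = 1617/8 + 19695 = 159177/8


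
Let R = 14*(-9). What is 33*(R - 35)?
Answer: -5313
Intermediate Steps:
R = -126
33*(R - 35) = 33*(-126 - 35) = 33*(-161) = -5313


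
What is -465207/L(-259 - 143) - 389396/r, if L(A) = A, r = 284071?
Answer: 43998426835/38065514 ≈ 1155.9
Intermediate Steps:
-465207/L(-259 - 143) - 389396/r = -465207/(-259 - 143) - 389396/284071 = -465207/(-402) - 389396*1/284071 = -465207*(-1/402) - 389396/284071 = 155069/134 - 389396/284071 = 43998426835/38065514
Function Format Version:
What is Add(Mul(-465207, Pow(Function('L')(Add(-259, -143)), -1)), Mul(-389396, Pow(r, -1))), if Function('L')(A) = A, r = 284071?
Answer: Rational(43998426835, 38065514) ≈ 1155.9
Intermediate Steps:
Add(Mul(-465207, Pow(Function('L')(Add(-259, -143)), -1)), Mul(-389396, Pow(r, -1))) = Add(Mul(-465207, Pow(Add(-259, -143), -1)), Mul(-389396, Pow(284071, -1))) = Add(Mul(-465207, Pow(-402, -1)), Mul(-389396, Rational(1, 284071))) = Add(Mul(-465207, Rational(-1, 402)), Rational(-389396, 284071)) = Add(Rational(155069, 134), Rational(-389396, 284071)) = Rational(43998426835, 38065514)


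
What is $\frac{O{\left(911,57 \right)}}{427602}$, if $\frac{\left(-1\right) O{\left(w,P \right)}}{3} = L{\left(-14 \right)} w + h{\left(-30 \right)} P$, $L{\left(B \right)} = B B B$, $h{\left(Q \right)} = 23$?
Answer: $\frac{2498473}{142534} \approx 17.529$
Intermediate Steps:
$L{\left(B \right)} = B^{3}$ ($L{\left(B \right)} = B^{2} B = B^{3}$)
$O{\left(w,P \right)} = - 69 P + 8232 w$ ($O{\left(w,P \right)} = - 3 \left(\left(-14\right)^{3} w + 23 P\right) = - 3 \left(- 2744 w + 23 P\right) = - 69 P + 8232 w$)
$\frac{O{\left(911,57 \right)}}{427602} = \frac{\left(-69\right) 57 + 8232 \cdot 911}{427602} = \left(-3933 + 7499352\right) \frac{1}{427602} = 7495419 \cdot \frac{1}{427602} = \frac{2498473}{142534}$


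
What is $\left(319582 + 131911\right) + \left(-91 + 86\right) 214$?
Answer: $450423$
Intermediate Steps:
$\left(319582 + 131911\right) + \left(-91 + 86\right) 214 = 451493 - 1070 = 450423$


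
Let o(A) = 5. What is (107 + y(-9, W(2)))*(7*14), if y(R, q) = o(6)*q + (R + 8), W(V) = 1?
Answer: 10878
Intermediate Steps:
y(R, q) = 8 + R + 5*q (y(R, q) = 5*q + (R + 8) = 5*q + (8 + R) = 8 + R + 5*q)
(107 + y(-9, W(2)))*(7*14) = (107 + (8 - 9 + 5*1))*(7*14) = (107 + (8 - 9 + 5))*98 = (107 + 4)*98 = 111*98 = 10878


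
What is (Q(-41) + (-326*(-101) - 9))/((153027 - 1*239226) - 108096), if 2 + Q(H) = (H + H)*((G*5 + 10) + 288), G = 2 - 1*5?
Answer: -9709/194295 ≈ -0.049970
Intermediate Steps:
G = -3 (G = 2 - 5 = -3)
Q(H) = -2 + 566*H (Q(H) = -2 + (H + H)*((-3*5 + 10) + 288) = -2 + (2*H)*((-15 + 10) + 288) = -2 + (2*H)*(-5 + 288) = -2 + (2*H)*283 = -2 + 566*H)
(Q(-41) + (-326*(-101) - 9))/((153027 - 1*239226) - 108096) = ((-2 + 566*(-41)) + (-326*(-101) - 9))/((153027 - 1*239226) - 108096) = ((-2 - 23206) + (32926 - 9))/((153027 - 239226) - 108096) = (-23208 + 32917)/(-86199 - 108096) = 9709/(-194295) = 9709*(-1/194295) = -9709/194295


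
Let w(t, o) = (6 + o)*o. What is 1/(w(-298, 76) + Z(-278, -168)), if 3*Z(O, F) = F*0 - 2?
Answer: 3/18694 ≈ 0.00016048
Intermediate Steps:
w(t, o) = o*(6 + o)
Z(O, F) = -⅔ (Z(O, F) = (F*0 - 2)/3 = (0 - 2)/3 = (⅓)*(-2) = -⅔)
1/(w(-298, 76) + Z(-278, -168)) = 1/(76*(6 + 76) - ⅔) = 1/(76*82 - ⅔) = 1/(6232 - ⅔) = 1/(18694/3) = 3/18694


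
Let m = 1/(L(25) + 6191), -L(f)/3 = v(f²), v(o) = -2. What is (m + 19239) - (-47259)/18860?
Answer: 2248859088263/116875420 ≈ 19242.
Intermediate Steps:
L(f) = 6 (L(f) = -3*(-2) = 6)
m = 1/6197 (m = 1/(6 + 6191) = 1/6197 ≈ 0.00016137)
(m + 19239) - (-47259)/18860 = (1/6197 + 19239) - (-47259)/18860 = 119224084/6197 - (-47259)/18860 = 119224084/6197 - 1*(-47259/18860) = 119224084/6197 + 47259/18860 = 2248859088263/116875420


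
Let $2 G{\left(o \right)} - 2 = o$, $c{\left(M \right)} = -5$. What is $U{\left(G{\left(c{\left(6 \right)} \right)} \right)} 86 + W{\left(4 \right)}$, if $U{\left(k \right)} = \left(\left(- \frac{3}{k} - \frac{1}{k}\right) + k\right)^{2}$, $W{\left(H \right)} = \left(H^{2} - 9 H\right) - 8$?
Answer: $\frac{1603}{18} \approx 89.056$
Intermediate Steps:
$W{\left(H \right)} = -8 + H^{2} - 9 H$
$G{\left(o \right)} = 1 + \frac{o}{2}$
$U{\left(k \right)} = \left(k - \frac{4}{k}\right)^{2}$ ($U{\left(k \right)} = \left(- \frac{4}{k} + k\right)^{2} = \left(k - \frac{4}{k}\right)^{2}$)
$U{\left(G{\left(c{\left(6 \right)} \right)} \right)} 86 + W{\left(4 \right)} = \frac{\left(-4 + \left(1 + \frac{1}{2} \left(-5\right)\right)^{2}\right)^{2}}{\left(1 + \frac{1}{2} \left(-5\right)\right)^{2}} \cdot 86 - \left(44 - 16\right) = \frac{\left(-4 + \left(1 - \frac{5}{2}\right)^{2}\right)^{2}}{\left(1 - \frac{5}{2}\right)^{2}} \cdot 86 - 28 = \frac{\left(-4 + \left(- \frac{3}{2}\right)^{2}\right)^{2}}{\frac{9}{4}} \cdot 86 - 28 = \frac{4 \left(-4 + \frac{9}{4}\right)^{2}}{9} \cdot 86 - 28 = \frac{4 \left(- \frac{7}{4}\right)^{2}}{9} \cdot 86 - 28 = \frac{4}{9} \cdot \frac{49}{16} \cdot 86 - 28 = \frac{49}{36} \cdot 86 - 28 = \frac{2107}{18} - 28 = \frac{1603}{18}$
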